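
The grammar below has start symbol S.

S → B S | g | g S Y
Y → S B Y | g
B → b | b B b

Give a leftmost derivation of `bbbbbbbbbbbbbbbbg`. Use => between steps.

S => BS => bBbS => bbBbbS => bbbBbbbS => bbbbBbbbbS => bbbbbBbbbbbS => bbbbbbBbbbbbbS => bbbbbbbBbbbbbbbS => bbbbbbbbbbbbbbbS => bbbbbbbbbbbbbbbBS => bbbbbbbbbbbbbbbbS => bbbbbbbbbbbbbbbbg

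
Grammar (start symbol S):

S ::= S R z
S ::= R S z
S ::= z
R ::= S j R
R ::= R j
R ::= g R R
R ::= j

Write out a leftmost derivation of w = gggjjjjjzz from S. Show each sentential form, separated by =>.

S => RSz   [S ::= R S z]
RSz => gRRSz   [R ::= g R R]
gRRSz => gRjRSz   [R ::= R j]
gRjRSz => ggRRjRSz   [R ::= g R R]
ggRRjRSz => gggRRRjRSz   [R ::= g R R]
gggRRRjRSz => gggjRRjRSz   [R ::= j]
gggjRRjRSz => gggjjRjRSz   [R ::= j]
gggjjRjRSz => gggjjjjRSz   [R ::= j]
gggjjjjRSz => gggjjjjjSz   [R ::= j]
gggjjjjjSz => gggjjjjjzz   [S ::= z]

S => RSz => gRRSz => gRjRSz => ggRRjRSz => gggRRRjRSz => gggjRRjRSz => gggjjRjRSz => gggjjjjRSz => gggjjjjjSz => gggjjjjjzz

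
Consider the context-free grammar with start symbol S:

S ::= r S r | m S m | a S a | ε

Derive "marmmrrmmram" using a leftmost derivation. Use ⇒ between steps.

S ⇒ mSm   [S ::= m S m]
mSm ⇒ maSam   [S ::= a S a]
maSam ⇒ marSram   [S ::= r S r]
marSram ⇒ marmSmram   [S ::= m S m]
marmSmram ⇒ marmmSmmram   [S ::= m S m]
marmmSmmram ⇒ marmmrSrmmram   [S ::= r S r]
marmmrSrmmram ⇒ marmmrrmmram   [S ::= ε]

S⇒mSm⇒maSam⇒marSram⇒marmSmram⇒marmmSmmram⇒marmmrSrmmram⇒marmmrrmmram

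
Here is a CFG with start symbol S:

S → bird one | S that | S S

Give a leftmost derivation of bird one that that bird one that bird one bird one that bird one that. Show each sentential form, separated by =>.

S => S that => S S that => S S S that => S that S S that => S that that S S that => bird one that that S S that => bird one that that S that S that => bird one that that S S that S that => bird one that that S S S that S that => bird one that that S that S S that S that => bird one that that bird one that S S that S that => bird one that that bird one that bird one S that S that => bird one that that bird one that bird one bird one that S that => bird one that that bird one that bird one bird one that bird one that

S => S that   [S → S that]
S that => S S that   [S → S S]
S S that => S S S that   [S → S S]
S S S that => S that S S that   [S → S that]
S that S S that => S that that S S that   [S → S that]
S that that S S that => bird one that that S S that   [S → bird one]
bird one that that S S that => bird one that that S that S that   [S → S that]
bird one that that S that S that => bird one that that S S that S that   [S → S S]
bird one that that S S that S that => bird one that that S S S that S that   [S → S S]
bird one that that S S S that S that => bird one that that S that S S that S that   [S → S that]
bird one that that S that S S that S that => bird one that that bird one that S S that S that   [S → bird one]
bird one that that bird one that S S that S that => bird one that that bird one that bird one S that S that   [S → bird one]
bird one that that bird one that bird one S that S that => bird one that that bird one that bird one bird one that S that   [S → bird one]
bird one that that bird one that bird one bird one that S that => bird one that that bird one that bird one bird one that bird one that   [S → bird one]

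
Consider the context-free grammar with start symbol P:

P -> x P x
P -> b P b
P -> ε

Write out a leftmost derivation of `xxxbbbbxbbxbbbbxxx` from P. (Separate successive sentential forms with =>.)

P => xPx => xxPxx => xxxPxxx => xxxbPbxxx => xxxbbPbbxxx => xxxbbbPbbbxxx => xxxbbbbPbbbbxxx => xxxbbbbxPxbbbbxxx => xxxbbbbxbPbxbbbbxxx => xxxbbbbxbbxbbbbxxx

P => xPx   [P -> x P x]
xPx => xxPxx   [P -> x P x]
xxPxx => xxxPxxx   [P -> x P x]
xxxPxxx => xxxbPbxxx   [P -> b P b]
xxxbPbxxx => xxxbbPbbxxx   [P -> b P b]
xxxbbPbbxxx => xxxbbbPbbbxxx   [P -> b P b]
xxxbbbPbbbxxx => xxxbbbbPbbbbxxx   [P -> b P b]
xxxbbbbPbbbbxxx => xxxbbbbxPxbbbbxxx   [P -> x P x]
xxxbbbbxPxbbbbxxx => xxxbbbbxbPbxbbbbxxx   [P -> b P b]
xxxbbbbxbPbxbbbbxxx => xxxbbbbxbbxbbbbxxx   [P -> ε]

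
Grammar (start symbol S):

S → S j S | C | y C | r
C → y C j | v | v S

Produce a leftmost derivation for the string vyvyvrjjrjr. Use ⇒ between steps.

S ⇒ SjS   [S → S j S]
SjS ⇒ CjS   [S → C]
CjS ⇒ vSjS   [C → v S]
vSjS ⇒ vyCjS   [S → y C]
vyCjS ⇒ vyvSjS   [C → v S]
vyvSjS ⇒ vyvSjSjS   [S → S j S]
vyvSjSjS ⇒ vyvCjSjS   [S → C]
vyvCjSjS ⇒ vyvyCjjSjS   [C → y C j]
vyvyCjjSjS ⇒ vyvyvSjjSjS   [C → v S]
vyvyvSjjSjS ⇒ vyvyvrjjSjS   [S → r]
vyvyvrjjSjS ⇒ vyvyvrjjrjS   [S → r]
vyvyvrjjrjS ⇒ vyvyvrjjrjr   [S → r]

S⇒SjS⇒CjS⇒vSjS⇒vyCjS⇒vyvSjS⇒vyvSjSjS⇒vyvCjSjS⇒vyvyCjjSjS⇒vyvyvSjjSjS⇒vyvyvrjjSjS⇒vyvyvrjjrjS⇒vyvyvrjjrjr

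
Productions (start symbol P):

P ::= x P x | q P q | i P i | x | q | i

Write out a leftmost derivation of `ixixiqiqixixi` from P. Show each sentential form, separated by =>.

P => iPi => ixPxi => ixiPixi => ixixPxixi => ixixiPixixi => ixixiqPqixixi => ixixiqiqixixi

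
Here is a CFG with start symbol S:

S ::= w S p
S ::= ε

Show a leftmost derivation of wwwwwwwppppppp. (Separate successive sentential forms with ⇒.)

S ⇒ wSp ⇒ wwSpp ⇒ wwwSppp ⇒ wwwwSpppp ⇒ wwwwwSppppp ⇒ wwwwwwSpppppp ⇒ wwwwwwwSppppppp ⇒ wwwwwwwppppppp

S ⇒ wSp   [S ::= w S p]
wSp ⇒ wwSpp   [S ::= w S p]
wwSpp ⇒ wwwSppp   [S ::= w S p]
wwwSppp ⇒ wwwwSpppp   [S ::= w S p]
wwwwSpppp ⇒ wwwwwSppppp   [S ::= w S p]
wwwwwSppppp ⇒ wwwwwwSpppppp   [S ::= w S p]
wwwwwwSpppppp ⇒ wwwwwwwSppppppp   [S ::= w S p]
wwwwwwwSppppppp ⇒ wwwwwwwppppppp   [S ::= ε]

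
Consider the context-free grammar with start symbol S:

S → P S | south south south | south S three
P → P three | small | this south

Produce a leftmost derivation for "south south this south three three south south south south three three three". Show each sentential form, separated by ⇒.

S ⇒ south S three ⇒ south south S three three ⇒ south south P S three three ⇒ south south P three S three three ⇒ south south P three three S three three ⇒ south south this south three three S three three ⇒ south south this south three three south S three three three ⇒ south south this south three three south south south south three three three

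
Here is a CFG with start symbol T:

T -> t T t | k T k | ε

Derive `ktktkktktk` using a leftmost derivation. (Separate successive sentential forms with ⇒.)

T⇒kTk⇒ktTtk⇒ktkTktk⇒ktktTtktk⇒ktktkTktktk⇒ktktkktktk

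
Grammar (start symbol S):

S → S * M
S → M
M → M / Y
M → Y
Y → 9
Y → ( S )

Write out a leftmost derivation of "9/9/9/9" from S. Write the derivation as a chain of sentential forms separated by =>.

S => M   [S → M]
M => M/Y   [M → M / Y]
M/Y => M/Y/Y   [M → M / Y]
M/Y/Y => M/Y/Y/Y   [M → M / Y]
M/Y/Y/Y => Y/Y/Y/Y   [M → Y]
Y/Y/Y/Y => 9/Y/Y/Y   [Y → 9]
9/Y/Y/Y => 9/9/Y/Y   [Y → 9]
9/9/Y/Y => 9/9/9/Y   [Y → 9]
9/9/9/Y => 9/9/9/9   [Y → 9]

S => M => M/Y => M/Y/Y => M/Y/Y/Y => Y/Y/Y/Y => 9/Y/Y/Y => 9/9/Y/Y => 9/9/9/Y => 9/9/9/9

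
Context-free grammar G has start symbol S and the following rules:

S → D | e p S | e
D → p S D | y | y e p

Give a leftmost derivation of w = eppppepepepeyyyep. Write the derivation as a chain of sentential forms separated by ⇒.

S ⇒ epS   [S → e p S]
epS ⇒ epD   [S → D]
epD ⇒ eppSD   [D → p S D]
eppSD ⇒ eppDD   [S → D]
eppDD ⇒ epppSDD   [D → p S D]
epppSDD ⇒ epppDDD   [S → D]
epppDDD ⇒ eppppSDDD   [D → p S D]
eppppSDDD ⇒ eppppepSDDD   [S → e p S]
eppppepSDDD ⇒ eppppepepSDDD   [S → e p S]
eppppepepSDDD ⇒ eppppepepepSDDD   [S → e p S]
eppppepepepSDDD ⇒ eppppepepepeDDD   [S → e]
eppppepepepeDDD ⇒ eppppepepepeyDD   [D → y]
eppppepepepeyDD ⇒ eppppepepepeyyD   [D → y]
eppppepepepeyyD ⇒ eppppepepepeyyyep   [D → y e p]

S ⇒ epS ⇒ epD ⇒ eppSD ⇒ eppDD ⇒ epppSDD ⇒ epppDDD ⇒ eppppSDDD ⇒ eppppepSDDD ⇒ eppppepepSDDD ⇒ eppppepepepSDDD ⇒ eppppepepepeDDD ⇒ eppppepepepeyDD ⇒ eppppepepepeyyD ⇒ eppppepepepeyyyep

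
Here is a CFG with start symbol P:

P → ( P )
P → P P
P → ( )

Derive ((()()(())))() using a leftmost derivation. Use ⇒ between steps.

P ⇒ PP ⇒ (P)P ⇒ ((P))P ⇒ ((PP))P ⇒ ((()P))P ⇒ ((()PP))P ⇒ ((()()P))P ⇒ ((()()(P)))P ⇒ ((()()(())))P ⇒ ((()()(())))()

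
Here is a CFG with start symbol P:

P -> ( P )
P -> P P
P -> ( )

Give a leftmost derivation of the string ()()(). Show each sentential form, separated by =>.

P=>PP=>PPP=>()PP=>()()P=>()()()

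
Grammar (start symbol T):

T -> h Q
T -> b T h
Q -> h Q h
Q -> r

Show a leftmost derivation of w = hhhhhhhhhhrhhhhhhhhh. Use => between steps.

T=>hQ=>hhQh=>hhhQhh=>hhhhQhhh=>hhhhhQhhhh=>hhhhhhQhhhhh=>hhhhhhhQhhhhhh=>hhhhhhhhQhhhhhhh=>hhhhhhhhhQhhhhhhhh=>hhhhhhhhhhQhhhhhhhhh=>hhhhhhhhhhrhhhhhhhhh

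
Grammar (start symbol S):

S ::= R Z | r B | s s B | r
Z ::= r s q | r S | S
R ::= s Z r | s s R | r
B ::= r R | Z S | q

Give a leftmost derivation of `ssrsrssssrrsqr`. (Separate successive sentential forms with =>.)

S => ssB   [S ::= s s B]
ssB => ssrR   [B ::= r R]
ssrR => ssrsZr   [R ::= s Z r]
ssrsZr => ssrsrSr   [Z ::= r S]
ssrsrSr => ssrsrRZr   [S ::= R Z]
ssrsrRZr => ssrsrssRZr   [R ::= s s R]
ssrsrssRZr => ssrsrssssRZr   [R ::= s s R]
ssrsrssssRZr => ssrsrssssrZr   [R ::= r]
ssrsrssssrZr => ssrsrssssrrsqr   [Z ::= r s q]

S => ssB => ssrR => ssrsZr => ssrsrSr => ssrsrRZr => ssrsrssRZr => ssrsrssssRZr => ssrsrssssrZr => ssrsrssssrrsqr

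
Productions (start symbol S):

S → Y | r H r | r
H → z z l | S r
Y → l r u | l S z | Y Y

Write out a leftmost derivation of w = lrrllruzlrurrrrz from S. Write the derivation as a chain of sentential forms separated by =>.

S => Y => lSz => lrHrz => lrSrrz => lrrHrrrz => lrrSrrrrz => lrrYrrrrz => lrrYYrrrrz => lrrlSzYrrrrz => lrrlYzYrrrrz => lrrllruzYrrrrz => lrrllruzlrurrrrz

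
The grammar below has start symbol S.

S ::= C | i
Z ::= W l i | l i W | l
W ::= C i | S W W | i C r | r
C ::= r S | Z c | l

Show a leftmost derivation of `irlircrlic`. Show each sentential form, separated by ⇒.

S ⇒ C ⇒ Zc ⇒ Wlic ⇒ iCrlic ⇒ irSrlic ⇒ irCrlic ⇒ irZcrlic ⇒ irliWcrlic ⇒ irlircrlic

S ⇒ C   [S ::= C]
C ⇒ Zc   [C ::= Z c]
Zc ⇒ Wlic   [Z ::= W l i]
Wlic ⇒ iCrlic   [W ::= i C r]
iCrlic ⇒ irSrlic   [C ::= r S]
irSrlic ⇒ irCrlic   [S ::= C]
irCrlic ⇒ irZcrlic   [C ::= Z c]
irZcrlic ⇒ irliWcrlic   [Z ::= l i W]
irliWcrlic ⇒ irlircrlic   [W ::= r]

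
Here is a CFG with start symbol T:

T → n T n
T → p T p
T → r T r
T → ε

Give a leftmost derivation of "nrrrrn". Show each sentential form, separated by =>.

T => nTn   [T → n T n]
nTn => nrTrn   [T → r T r]
nrTrn => nrrTrrn   [T → r T r]
nrrTrrn => nrrrrn   [T → ε]

T=>nTn=>nrTrn=>nrrTrrn=>nrrrrn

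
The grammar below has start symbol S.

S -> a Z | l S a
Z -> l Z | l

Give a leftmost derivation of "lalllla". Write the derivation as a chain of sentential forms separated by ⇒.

S ⇒ lSa ⇒ laZa ⇒ lalZa ⇒ lallZa ⇒ lalllZa ⇒ lalllla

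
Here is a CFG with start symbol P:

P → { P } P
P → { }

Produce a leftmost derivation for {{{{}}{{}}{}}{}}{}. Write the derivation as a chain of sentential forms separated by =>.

P=>{P}P=>{{P}P}P=>{{{P}P}P}P=>{{{{}}P}P}P=>{{{{}}{P}P}P}P=>{{{{}}{{}}P}P}P=>{{{{}}{{}}{}}P}P=>{{{{}}{{}}{}}{}}P=>{{{{}}{{}}{}}{}}{}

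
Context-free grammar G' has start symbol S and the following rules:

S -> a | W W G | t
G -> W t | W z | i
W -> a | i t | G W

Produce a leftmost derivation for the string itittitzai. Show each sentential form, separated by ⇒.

S ⇒ WWG ⇒ itWG ⇒ itGWG ⇒ itWzWG ⇒ itGWzWG ⇒ itWtWzWG ⇒ itittWzWG ⇒ itittitzWG ⇒ itittitzaG ⇒ itittitzai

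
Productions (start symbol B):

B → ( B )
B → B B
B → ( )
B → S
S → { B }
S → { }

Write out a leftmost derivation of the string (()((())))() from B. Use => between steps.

B => BB => (B)B => (BB)B => (()B)B => (()(B))B => (()((B)))B => (()((())))B => (()((())))()

B => BB   [B → B B]
BB => (B)B   [B → ( B )]
(B)B => (BB)B   [B → B B]
(BB)B => (()B)B   [B → ( )]
(()B)B => (()(B))B   [B → ( B )]
(()(B))B => (()((B)))B   [B → ( B )]
(()((B)))B => (()((())))B   [B → ( )]
(()((())))B => (()((())))()   [B → ( )]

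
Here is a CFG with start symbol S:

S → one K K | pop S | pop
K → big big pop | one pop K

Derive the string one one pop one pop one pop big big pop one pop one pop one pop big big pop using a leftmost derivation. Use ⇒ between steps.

S ⇒ one K K ⇒ one one pop K K ⇒ one one pop one pop K K ⇒ one one pop one pop one pop K K ⇒ one one pop one pop one pop big big pop K ⇒ one one pop one pop one pop big big pop one pop K ⇒ one one pop one pop one pop big big pop one pop one pop K ⇒ one one pop one pop one pop big big pop one pop one pop one pop K ⇒ one one pop one pop one pop big big pop one pop one pop one pop big big pop

S ⇒ one K K   [S → one K K]
one K K ⇒ one one pop K K   [K → one pop K]
one one pop K K ⇒ one one pop one pop K K   [K → one pop K]
one one pop one pop K K ⇒ one one pop one pop one pop K K   [K → one pop K]
one one pop one pop one pop K K ⇒ one one pop one pop one pop big big pop K   [K → big big pop]
one one pop one pop one pop big big pop K ⇒ one one pop one pop one pop big big pop one pop K   [K → one pop K]
one one pop one pop one pop big big pop one pop K ⇒ one one pop one pop one pop big big pop one pop one pop K   [K → one pop K]
one one pop one pop one pop big big pop one pop one pop K ⇒ one one pop one pop one pop big big pop one pop one pop one pop K   [K → one pop K]
one one pop one pop one pop big big pop one pop one pop one pop K ⇒ one one pop one pop one pop big big pop one pop one pop one pop big big pop   [K → big big pop]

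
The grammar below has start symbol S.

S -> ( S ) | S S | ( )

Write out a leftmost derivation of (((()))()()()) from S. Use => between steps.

S => (S)   [S -> ( S )]
(S) => (SS)   [S -> S S]
(SS) => (SSS)   [S -> S S]
(SSS) => (SSSS)   [S -> S S]
(SSSS) => ((S)SSS)   [S -> ( S )]
((S)SSS) => (((S))SSS)   [S -> ( S )]
(((S))SSS) => (((()))SSS)   [S -> ( )]
(((()))SSS) => (((()))()SS)   [S -> ( )]
(((()))()SS) => (((()))()()S)   [S -> ( )]
(((()))()()S) => (((()))()()())   [S -> ( )]

S=>(S)=>(SS)=>(SSS)=>(SSSS)=>((S)SSS)=>(((S))SSS)=>(((()))SSS)=>(((()))()SS)=>(((()))()()S)=>(((()))()()())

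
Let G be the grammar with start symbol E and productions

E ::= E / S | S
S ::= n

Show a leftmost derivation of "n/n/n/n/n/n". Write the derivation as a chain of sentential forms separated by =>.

E => E/S   [E ::= E / S]
E/S => E/S/S   [E ::= E / S]
E/S/S => E/S/S/S   [E ::= E / S]
E/S/S/S => E/S/S/S/S   [E ::= E / S]
E/S/S/S/S => E/S/S/S/S/S   [E ::= E / S]
E/S/S/S/S/S => S/S/S/S/S/S   [E ::= S]
S/S/S/S/S/S => n/S/S/S/S/S   [S ::= n]
n/S/S/S/S/S => n/n/S/S/S/S   [S ::= n]
n/n/S/S/S/S => n/n/n/S/S/S   [S ::= n]
n/n/n/S/S/S => n/n/n/n/S/S   [S ::= n]
n/n/n/n/S/S => n/n/n/n/n/S   [S ::= n]
n/n/n/n/n/S => n/n/n/n/n/n   [S ::= n]

E=>E/S=>E/S/S=>E/S/S/S=>E/S/S/S/S=>E/S/S/S/S/S=>S/S/S/S/S/S=>n/S/S/S/S/S=>n/n/S/S/S/S=>n/n/n/S/S/S=>n/n/n/n/S/S=>n/n/n/n/n/S=>n/n/n/n/n/n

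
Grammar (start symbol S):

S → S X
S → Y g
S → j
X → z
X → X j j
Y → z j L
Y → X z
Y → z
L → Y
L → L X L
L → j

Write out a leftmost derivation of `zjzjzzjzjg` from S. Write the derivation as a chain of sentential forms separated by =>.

S => Yg => zjLg => zjLXLg => zjLXLXLg => zjYXLXLg => zjzjLXLXLg => zjzjYXLXLg => zjzjzXLXLg => zjzjzzLXLg => zjzjzzjXLg => zjzjzzjzLg => zjzjzzjzjg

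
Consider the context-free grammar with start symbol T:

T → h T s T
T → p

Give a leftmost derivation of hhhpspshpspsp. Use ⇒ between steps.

T ⇒ hTsT ⇒ hhTsTsT ⇒ hhhTsTsTsT ⇒ hhhpsTsTsT ⇒ hhhpspsTsT ⇒ hhhpspshTsTsT ⇒ hhhpspshpsTsT ⇒ hhhpspshpspsT ⇒ hhhpspshpspsp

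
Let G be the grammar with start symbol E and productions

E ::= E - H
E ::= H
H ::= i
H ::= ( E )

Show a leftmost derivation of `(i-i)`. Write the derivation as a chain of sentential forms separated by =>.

E => H => (E) => (E-H) => (H-H) => (i-H) => (i-i)

E => H   [E ::= H]
H => (E)   [H ::= ( E )]
(E) => (E-H)   [E ::= E - H]
(E-H) => (H-H)   [E ::= H]
(H-H) => (i-H)   [H ::= i]
(i-H) => (i-i)   [H ::= i]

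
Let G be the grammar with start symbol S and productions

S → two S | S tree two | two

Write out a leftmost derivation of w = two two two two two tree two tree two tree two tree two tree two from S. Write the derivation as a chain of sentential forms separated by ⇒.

S ⇒ two S   [S → two S]
two S ⇒ two S tree two   [S → S tree two]
two S tree two ⇒ two S tree two tree two   [S → S tree two]
two S tree two tree two ⇒ two two S tree two tree two   [S → two S]
two two S tree two tree two ⇒ two two two S tree two tree two   [S → two S]
two two two S tree two tree two ⇒ two two two S tree two tree two tree two   [S → S tree two]
two two two S tree two tree two tree two ⇒ two two two S tree two tree two tree two tree two   [S → S tree two]
two two two S tree two tree two tree two tree two ⇒ two two two S tree two tree two tree two tree two tree two   [S → S tree two]
two two two S tree two tree two tree two tree two tree two ⇒ two two two two S tree two tree two tree two tree two tree two   [S → two S]
two two two two S tree two tree two tree two tree two tree two ⇒ two two two two two tree two tree two tree two tree two tree two   [S → two]

S ⇒ two S ⇒ two S tree two ⇒ two S tree two tree two ⇒ two two S tree two tree two ⇒ two two two S tree two tree two ⇒ two two two S tree two tree two tree two ⇒ two two two S tree two tree two tree two tree two ⇒ two two two S tree two tree two tree two tree two tree two ⇒ two two two two S tree two tree two tree two tree two tree two ⇒ two two two two two tree two tree two tree two tree two tree two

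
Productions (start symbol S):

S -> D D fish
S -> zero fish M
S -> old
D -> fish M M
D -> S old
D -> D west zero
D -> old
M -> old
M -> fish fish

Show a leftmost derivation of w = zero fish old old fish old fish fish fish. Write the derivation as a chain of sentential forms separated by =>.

S => D D fish => S old D fish => zero fish M old D fish => zero fish old old D fish => zero fish old old fish M M fish => zero fish old old fish old M fish => zero fish old old fish old fish fish fish

S => D D fish   [S -> D D fish]
D D fish => S old D fish   [D -> S old]
S old D fish => zero fish M old D fish   [S -> zero fish M]
zero fish M old D fish => zero fish old old D fish   [M -> old]
zero fish old old D fish => zero fish old old fish M M fish   [D -> fish M M]
zero fish old old fish M M fish => zero fish old old fish old M fish   [M -> old]
zero fish old old fish old M fish => zero fish old old fish old fish fish fish   [M -> fish fish]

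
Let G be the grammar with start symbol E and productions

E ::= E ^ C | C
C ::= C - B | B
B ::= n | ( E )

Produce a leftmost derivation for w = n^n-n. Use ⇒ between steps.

E⇒E^C⇒C^C⇒B^C⇒n^C⇒n^C-B⇒n^B-B⇒n^n-B⇒n^n-n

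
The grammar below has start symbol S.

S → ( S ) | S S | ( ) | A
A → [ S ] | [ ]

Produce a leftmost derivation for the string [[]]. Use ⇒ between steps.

S ⇒ A   [S → A]
A ⇒ [S]   [A → [ S ]]
[S] ⇒ [A]   [S → A]
[A] ⇒ [[]]   [A → [ ]]

S ⇒ A ⇒ [S] ⇒ [A] ⇒ [[]]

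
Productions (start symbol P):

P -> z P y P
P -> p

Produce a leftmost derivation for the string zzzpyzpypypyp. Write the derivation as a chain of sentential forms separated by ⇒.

P ⇒ zPyP ⇒ zzPyPyP ⇒ zzzPyPyPyP ⇒ zzzpyPyPyP ⇒ zzzpyzPyPyPyP ⇒ zzzpyzpyPyPyP ⇒ zzzpyzpypyPyP ⇒ zzzpyzpypypyP ⇒ zzzpyzpypypyp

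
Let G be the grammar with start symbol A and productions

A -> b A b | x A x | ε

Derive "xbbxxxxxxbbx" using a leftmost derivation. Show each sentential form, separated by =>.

A=>xAx=>xbAbx=>xbbAbbx=>xbbxAxbbx=>xbbxxAxxbbx=>xbbxxxAxxxbbx=>xbbxxxxxxbbx

A => xAx   [A -> x A x]
xAx => xbAbx   [A -> b A b]
xbAbx => xbbAbbx   [A -> b A b]
xbbAbbx => xbbxAxbbx   [A -> x A x]
xbbxAxbbx => xbbxxAxxbbx   [A -> x A x]
xbbxxAxxbbx => xbbxxxAxxxbbx   [A -> x A x]
xbbxxxAxxxbbx => xbbxxxxxxbbx   [A -> ε]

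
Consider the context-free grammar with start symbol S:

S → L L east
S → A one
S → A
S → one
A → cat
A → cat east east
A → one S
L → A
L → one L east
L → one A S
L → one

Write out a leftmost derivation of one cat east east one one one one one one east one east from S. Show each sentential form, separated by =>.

S => L L east   [S → L L east]
L L east => one A S L east   [L → one A S]
one A S L east => one cat east east S L east   [A → cat east east]
one cat east east S L east => one cat east east one L east   [S → one]
one cat east east one L east => one cat east east one one A S east   [L → one A S]
one cat east east one one A S east => one cat east east one one one S S east   [A → one S]
one cat east east one one one S S east => one cat east east one one one A S east   [S → A]
one cat east east one one one A S east => one cat east east one one one one S S east   [A → one S]
one cat east east one one one one S S east => one cat east east one one one one L L east S east   [S → L L east]
one cat east east one one one one L L east S east => one cat east east one one one one one L east S east   [L → one]
one cat east east one one one one one L east S east => one cat east east one one one one one one east S east   [L → one]
one cat east east one one one one one one east S east => one cat east east one one one one one one east one east   [S → one]

S => L L east => one A S L east => one cat east east S L east => one cat east east one L east => one cat east east one one A S east => one cat east east one one one S S east => one cat east east one one one A S east => one cat east east one one one one S S east => one cat east east one one one one L L east S east => one cat east east one one one one one L east S east => one cat east east one one one one one one east S east => one cat east east one one one one one one east one east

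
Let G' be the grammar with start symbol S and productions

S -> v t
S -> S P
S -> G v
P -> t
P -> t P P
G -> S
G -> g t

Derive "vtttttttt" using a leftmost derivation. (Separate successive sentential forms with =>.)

S=>SP=>vtP=>vttPP=>vtttPPP=>vttttPPPP=>vtttttPPP=>vttttttPP=>vtttttttP=>vtttttttt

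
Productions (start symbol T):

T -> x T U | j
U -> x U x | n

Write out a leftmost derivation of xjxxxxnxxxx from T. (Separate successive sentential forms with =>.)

T => xTU => xjU => xjxUx => xjxxUxx => xjxxxUxxx => xjxxxxUxxxx => xjxxxxnxxxx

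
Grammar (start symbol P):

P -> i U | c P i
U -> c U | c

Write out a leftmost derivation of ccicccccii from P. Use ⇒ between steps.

P ⇒ cPi   [P -> c P i]
cPi ⇒ ccPii   [P -> c P i]
ccPii ⇒ cciUii   [P -> i U]
cciUii ⇒ ccicUii   [U -> c U]
ccicUii ⇒ cciccUii   [U -> c U]
cciccUii ⇒ ccicccUii   [U -> c U]
ccicccUii ⇒ cciccccUii   [U -> c U]
cciccccUii ⇒ ccicccccii   [U -> c]

P ⇒ cPi ⇒ ccPii ⇒ cciUii ⇒ ccicUii ⇒ cciccUii ⇒ ccicccUii ⇒ cciccccUii ⇒ ccicccccii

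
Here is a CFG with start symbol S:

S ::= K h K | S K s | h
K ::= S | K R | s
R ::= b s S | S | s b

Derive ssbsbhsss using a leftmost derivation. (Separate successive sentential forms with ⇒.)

S⇒SKs⇒KhKKs⇒KRhKKs⇒KRRhKKs⇒sRRhKKs⇒ssbRhKKs⇒ssbsbhKKs⇒ssbsbhsKs⇒ssbsbhsss

S ⇒ SKs   [S ::= S K s]
SKs ⇒ KhKKs   [S ::= K h K]
KhKKs ⇒ KRhKKs   [K ::= K R]
KRhKKs ⇒ KRRhKKs   [K ::= K R]
KRRhKKs ⇒ sRRhKKs   [K ::= s]
sRRhKKs ⇒ ssbRhKKs   [R ::= s b]
ssbRhKKs ⇒ ssbsbhKKs   [R ::= s b]
ssbsbhKKs ⇒ ssbsbhsKs   [K ::= s]
ssbsbhsKs ⇒ ssbsbhsss   [K ::= s]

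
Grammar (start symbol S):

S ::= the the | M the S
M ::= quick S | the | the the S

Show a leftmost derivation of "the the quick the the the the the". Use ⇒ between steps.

S ⇒ M the S ⇒ the the S ⇒ the the M the S ⇒ the the quick S the S ⇒ the the quick the the the S ⇒ the the quick the the the the the

S ⇒ M the S   [S ::= M the S]
M the S ⇒ the the S   [M ::= the]
the the S ⇒ the the M the S   [S ::= M the S]
the the M the S ⇒ the the quick S the S   [M ::= quick S]
the the quick S the S ⇒ the the quick the the the S   [S ::= the the]
the the quick the the the S ⇒ the the quick the the the the the   [S ::= the the]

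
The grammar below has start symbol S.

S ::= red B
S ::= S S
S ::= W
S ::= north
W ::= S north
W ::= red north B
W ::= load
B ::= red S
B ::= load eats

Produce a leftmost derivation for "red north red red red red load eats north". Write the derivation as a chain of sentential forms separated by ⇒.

S ⇒ W ⇒ red north B ⇒ red north red S ⇒ red north red red B ⇒ red north red red red S ⇒ red north red red red W ⇒ red north red red red S north ⇒ red north red red red red B north ⇒ red north red red red red load eats north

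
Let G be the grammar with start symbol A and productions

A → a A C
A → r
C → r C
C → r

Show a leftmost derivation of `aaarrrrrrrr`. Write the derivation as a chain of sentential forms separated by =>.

A => aAC => aaACC => aaaACCC => aaarCCC => aaarrCCC => aaarrrCCC => aaarrrrCC => aaarrrrrCC => aaarrrrrrC => aaarrrrrrrC => aaarrrrrrrr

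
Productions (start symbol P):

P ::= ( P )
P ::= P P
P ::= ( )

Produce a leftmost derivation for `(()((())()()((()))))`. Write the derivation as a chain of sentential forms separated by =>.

P => (P)   [P ::= ( P )]
(P) => (PP)   [P ::= P P]
(PP) => (()P)   [P ::= ( )]
(()P) => (()(P))   [P ::= ( P )]
(()(P)) => (()(PP))   [P ::= P P]
(()(PP)) => (()(PPP))   [P ::= P P]
(()(PPP)) => (()((P)PP))   [P ::= ( P )]
(()((P)PP)) => (()((())PP))   [P ::= ( )]
(()((())PP)) => (()((())()P))   [P ::= ( )]
(()((())()P)) => (()((())()PP))   [P ::= P P]
(()((())()PP)) => (()((())()()P))   [P ::= ( )]
(()((())()()P)) => (()((())()()(P)))   [P ::= ( P )]
(()((())()()(P))) => (()((())()()((P))))   [P ::= ( P )]
(()((())()()((P)))) => (()((())()()((()))))   [P ::= ( )]

P => (P) => (PP) => (()P) => (()(P)) => (()(PP)) => (()(PPP)) => (()((P)PP)) => (()((())PP)) => (()((())()P)) => (()((())()PP)) => (()((())()()P)) => (()((())()()(P))) => (()((())()()((P)))) => (()((())()()((()))))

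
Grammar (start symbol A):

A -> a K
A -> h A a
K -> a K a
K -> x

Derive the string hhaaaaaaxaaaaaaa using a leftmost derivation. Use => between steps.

A => hAa   [A -> h A a]
hAa => hhAaa   [A -> h A a]
hhAaa => hhaKaa   [A -> a K]
hhaKaa => hhaaKaaa   [K -> a K a]
hhaaKaaa => hhaaaKaaaa   [K -> a K a]
hhaaaKaaaa => hhaaaaKaaaaa   [K -> a K a]
hhaaaaKaaaaa => hhaaaaaKaaaaaa   [K -> a K a]
hhaaaaaKaaaaaa => hhaaaaaaKaaaaaaa   [K -> a K a]
hhaaaaaaKaaaaaaa => hhaaaaaaxaaaaaaa   [K -> x]

A=>hAa=>hhAaa=>hhaKaa=>hhaaKaaa=>hhaaaKaaaa=>hhaaaaKaaaaa=>hhaaaaaKaaaaaa=>hhaaaaaaKaaaaaaa=>hhaaaaaaxaaaaaaa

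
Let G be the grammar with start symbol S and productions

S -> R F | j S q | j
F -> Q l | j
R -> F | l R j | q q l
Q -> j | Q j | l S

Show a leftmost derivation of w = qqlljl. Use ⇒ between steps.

S ⇒ RF ⇒ qqlF ⇒ qqlQl ⇒ qqllSl ⇒ qqlljl

S ⇒ RF   [S -> R F]
RF ⇒ qqlF   [R -> q q l]
qqlF ⇒ qqlQl   [F -> Q l]
qqlQl ⇒ qqllSl   [Q -> l S]
qqllSl ⇒ qqlljl   [S -> j]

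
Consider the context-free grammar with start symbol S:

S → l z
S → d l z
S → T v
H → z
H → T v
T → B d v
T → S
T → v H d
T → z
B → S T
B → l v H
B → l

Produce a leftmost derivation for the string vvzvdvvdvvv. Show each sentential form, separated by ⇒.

S⇒Tv⇒Sv⇒Tvv⇒Svv⇒Tvvv⇒vHdvvv⇒vTvdvvv⇒vSvdvvv⇒vTvvdvvv⇒vvHdvvdvvv⇒vvTvdvvdvvv⇒vvzvdvvdvvv

S ⇒ Tv   [S → T v]
Tv ⇒ Sv   [T → S]
Sv ⇒ Tvv   [S → T v]
Tvv ⇒ Svv   [T → S]
Svv ⇒ Tvvv   [S → T v]
Tvvv ⇒ vHdvvv   [T → v H d]
vHdvvv ⇒ vTvdvvv   [H → T v]
vTvdvvv ⇒ vSvdvvv   [T → S]
vSvdvvv ⇒ vTvvdvvv   [S → T v]
vTvvdvvv ⇒ vvHdvvdvvv   [T → v H d]
vvHdvvdvvv ⇒ vvTvdvvdvvv   [H → T v]
vvTvdvvdvvv ⇒ vvzvdvvdvvv   [T → z]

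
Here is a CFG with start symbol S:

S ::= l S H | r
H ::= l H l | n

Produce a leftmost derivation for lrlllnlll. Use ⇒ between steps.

S ⇒ lSH   [S ::= l S H]
lSH ⇒ lrH   [S ::= r]
lrH ⇒ lrlHl   [H ::= l H l]
lrlHl ⇒ lrllHll   [H ::= l H l]
lrllHll ⇒ lrlllHlll   [H ::= l H l]
lrlllHlll ⇒ lrlllnlll   [H ::= n]

S ⇒ lSH ⇒ lrH ⇒ lrlHl ⇒ lrllHll ⇒ lrlllHlll ⇒ lrlllnlll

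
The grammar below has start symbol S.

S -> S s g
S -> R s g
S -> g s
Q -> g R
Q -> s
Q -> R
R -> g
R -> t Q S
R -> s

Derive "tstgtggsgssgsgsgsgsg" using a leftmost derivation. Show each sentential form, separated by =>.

S => Ssg   [S -> S s g]
Ssg => Rsgsg   [S -> R s g]
Rsgsg => tQSsgsg   [R -> t Q S]
tQSsgsg => tsSsgsg   [Q -> s]
tsSsgsg => tsRsgsgsg   [S -> R s g]
tsRsgsgsg => tstQSsgsgsg   [R -> t Q S]
tstQSsgsgsg => tstgRSsgsgsg   [Q -> g R]
tstgRSsgsgsg => tstgtQSSsgsgsg   [R -> t Q S]
tstgtQSSsgsgsg => tstgtRSSsgsgsg   [Q -> R]
tstgtRSSsgsgsg => tstgtgSSsgsgsg   [R -> g]
tstgtgSSsgsgsg => tstgtggsSsgsgsg   [S -> g s]
tstgtggsSsgsgsg => tstgtggsSsgsgsgsg   [S -> S s g]
tstgtggsSsgsgsgsg => tstgtggsSsgsgsgsgsg   [S -> S s g]
tstgtggsSsgsgsgsgsg => tstgtggsgssgsgsgsgsg   [S -> g s]

S => Ssg => Rsgsg => tQSsgsg => tsSsgsg => tsRsgsgsg => tstQSsgsgsg => tstgRSsgsgsg => tstgtQSSsgsgsg => tstgtRSSsgsgsg => tstgtgSSsgsgsg => tstgtggsSsgsgsg => tstgtggsSsgsgsgsg => tstgtggsSsgsgsgsgsg => tstgtggsgssgsgsgsgsg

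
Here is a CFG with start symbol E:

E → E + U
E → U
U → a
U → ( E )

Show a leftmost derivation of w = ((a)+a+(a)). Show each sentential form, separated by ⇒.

E ⇒ U ⇒ (E) ⇒ (E+U) ⇒ (E+U+U) ⇒ (U+U+U) ⇒ ((E)+U+U) ⇒ ((U)+U+U) ⇒ ((a)+U+U) ⇒ ((a)+a+U) ⇒ ((a)+a+(E)) ⇒ ((a)+a+(U)) ⇒ ((a)+a+(a))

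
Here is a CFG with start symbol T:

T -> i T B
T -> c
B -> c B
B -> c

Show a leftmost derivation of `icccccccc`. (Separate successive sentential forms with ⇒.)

T ⇒ iTB   [T -> i T B]
iTB ⇒ icB   [T -> c]
icB ⇒ iccB   [B -> c B]
iccB ⇒ icccB   [B -> c B]
icccB ⇒ iccccB   [B -> c B]
iccccB ⇒ icccccB   [B -> c B]
icccccB ⇒ iccccccB   [B -> c B]
iccccccB ⇒ icccccccB   [B -> c B]
icccccccB ⇒ icccccccc   [B -> c]

T ⇒ iTB ⇒ icB ⇒ iccB ⇒ icccB ⇒ iccccB ⇒ icccccB ⇒ iccccccB ⇒ icccccccB ⇒ icccccccc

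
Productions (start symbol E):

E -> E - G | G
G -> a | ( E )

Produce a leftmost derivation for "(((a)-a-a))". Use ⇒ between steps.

E ⇒ G ⇒ (E) ⇒ (G) ⇒ ((E)) ⇒ ((E-G)) ⇒ ((E-G-G)) ⇒ ((G-G-G)) ⇒ (((E)-G-G)) ⇒ (((G)-G-G)) ⇒ (((a)-G-G)) ⇒ (((a)-a-G)) ⇒ (((a)-a-a))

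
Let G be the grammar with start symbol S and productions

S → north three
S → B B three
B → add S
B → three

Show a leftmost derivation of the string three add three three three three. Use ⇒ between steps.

S ⇒ B B three ⇒ three B three ⇒ three add S three ⇒ three add B B three three ⇒ three add three B three three ⇒ three add three three three three

S ⇒ B B three   [S → B B three]
B B three ⇒ three B three   [B → three]
three B three ⇒ three add S three   [B → add S]
three add S three ⇒ three add B B three three   [S → B B three]
three add B B three three ⇒ three add three B three three   [B → three]
three add three B three three ⇒ three add three three three three   [B → three]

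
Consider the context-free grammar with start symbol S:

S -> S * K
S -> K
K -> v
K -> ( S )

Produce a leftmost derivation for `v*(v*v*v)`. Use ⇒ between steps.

S⇒S*K⇒K*K⇒v*K⇒v*(S)⇒v*(S*K)⇒v*(S*K*K)⇒v*(K*K*K)⇒v*(v*K*K)⇒v*(v*v*K)⇒v*(v*v*v)

S ⇒ S*K   [S -> S * K]
S*K ⇒ K*K   [S -> K]
K*K ⇒ v*K   [K -> v]
v*K ⇒ v*(S)   [K -> ( S )]
v*(S) ⇒ v*(S*K)   [S -> S * K]
v*(S*K) ⇒ v*(S*K*K)   [S -> S * K]
v*(S*K*K) ⇒ v*(K*K*K)   [S -> K]
v*(K*K*K) ⇒ v*(v*K*K)   [K -> v]
v*(v*K*K) ⇒ v*(v*v*K)   [K -> v]
v*(v*v*K) ⇒ v*(v*v*v)   [K -> v]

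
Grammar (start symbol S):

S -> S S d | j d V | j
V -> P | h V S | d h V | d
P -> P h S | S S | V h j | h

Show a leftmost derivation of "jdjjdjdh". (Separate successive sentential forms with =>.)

S=>jdV=>jdP=>jdSS=>jdSSdS=>jdjSdS=>jdjjdS=>jdjjdjdV=>jdjjdjdP=>jdjjdjdh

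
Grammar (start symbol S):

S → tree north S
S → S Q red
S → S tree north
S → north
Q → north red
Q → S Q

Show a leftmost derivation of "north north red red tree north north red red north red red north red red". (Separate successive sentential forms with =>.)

S => S Q red   [S → S Q red]
S Q red => S Q red Q red   [S → S Q red]
S Q red Q red => S Q red Q red Q red   [S → S Q red]
S Q red Q red Q red => S tree north Q red Q red Q red   [S → S tree north]
S tree north Q red Q red Q red => S Q red tree north Q red Q red Q red   [S → S Q red]
S Q red tree north Q red Q red Q red => north Q red tree north Q red Q red Q red   [S → north]
north Q red tree north Q red Q red Q red => north north red red tree north Q red Q red Q red   [Q → north red]
north north red red tree north Q red Q red Q red => north north red red tree north north red red Q red Q red   [Q → north red]
north north red red tree north north red red Q red Q red => north north red red tree north north red red north red red Q red   [Q → north red]
north north red red tree north north red red north red red Q red => north north red red tree north north red red north red red north red red   [Q → north red]

S => S Q red => S Q red Q red => S Q red Q red Q red => S tree north Q red Q red Q red => S Q red tree north Q red Q red Q red => north Q red tree north Q red Q red Q red => north north red red tree north Q red Q red Q red => north north red red tree north north red red Q red Q red => north north red red tree north north red red north red red Q red => north north red red tree north north red red north red red north red red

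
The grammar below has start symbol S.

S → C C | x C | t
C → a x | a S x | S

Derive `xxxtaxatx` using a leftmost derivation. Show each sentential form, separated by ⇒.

S⇒xC⇒xS⇒xxC⇒xxS⇒xxCC⇒xxSC⇒xxCCC⇒xxSCC⇒xxxCCC⇒xxxSCC⇒xxxtCC⇒xxxtaxC⇒xxxtaxaSx⇒xxxtaxatx

S ⇒ xC   [S → x C]
xC ⇒ xS   [C → S]
xS ⇒ xxC   [S → x C]
xxC ⇒ xxS   [C → S]
xxS ⇒ xxCC   [S → C C]
xxCC ⇒ xxSC   [C → S]
xxSC ⇒ xxCCC   [S → C C]
xxCCC ⇒ xxSCC   [C → S]
xxSCC ⇒ xxxCCC   [S → x C]
xxxCCC ⇒ xxxSCC   [C → S]
xxxSCC ⇒ xxxtCC   [S → t]
xxxtCC ⇒ xxxtaxC   [C → a x]
xxxtaxC ⇒ xxxtaxaSx   [C → a S x]
xxxtaxaSx ⇒ xxxtaxatx   [S → t]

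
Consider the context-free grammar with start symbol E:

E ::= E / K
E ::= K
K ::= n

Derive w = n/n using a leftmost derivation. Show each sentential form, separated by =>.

E => E/K => K/K => n/K => n/n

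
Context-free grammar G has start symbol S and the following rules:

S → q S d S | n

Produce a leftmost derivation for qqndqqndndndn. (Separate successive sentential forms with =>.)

S => qSdS   [S → q S d S]
qSdS => qqSdSdS   [S → q S d S]
qqSdSdS => qqndSdS   [S → n]
qqndSdS => qqndqSdSdS   [S → q S d S]
qqndqSdSdS => qqndqqSdSdSdS   [S → q S d S]
qqndqqSdSdSdS => qqndqqndSdSdS   [S → n]
qqndqqndSdSdS => qqndqqndndSdS   [S → n]
qqndqqndndSdS => qqndqqndndndS   [S → n]
qqndqqndndndS => qqndqqndndndn   [S → n]

S=>qSdS=>qqSdSdS=>qqndSdS=>qqndqSdSdS=>qqndqqSdSdSdS=>qqndqqndSdSdS=>qqndqqndndSdS=>qqndqqndndndS=>qqndqqndndndn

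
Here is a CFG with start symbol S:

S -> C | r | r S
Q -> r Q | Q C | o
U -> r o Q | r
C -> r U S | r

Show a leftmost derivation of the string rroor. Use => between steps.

S=>C=>rUS=>rroQS=>rrooS=>rroor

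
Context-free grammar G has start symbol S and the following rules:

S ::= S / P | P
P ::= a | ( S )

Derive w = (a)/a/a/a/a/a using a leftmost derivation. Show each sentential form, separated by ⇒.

S ⇒ S/P ⇒ S/P/P ⇒ S/P/P/P ⇒ S/P/P/P/P ⇒ S/P/P/P/P/P ⇒ P/P/P/P/P/P ⇒ (S)/P/P/P/P/P ⇒ (P)/P/P/P/P/P ⇒ (a)/P/P/P/P/P ⇒ (a)/a/P/P/P/P ⇒ (a)/a/a/P/P/P ⇒ (a)/a/a/a/P/P ⇒ (a)/a/a/a/a/P ⇒ (a)/a/a/a/a/a

S ⇒ S/P   [S ::= S / P]
S/P ⇒ S/P/P   [S ::= S / P]
S/P/P ⇒ S/P/P/P   [S ::= S / P]
S/P/P/P ⇒ S/P/P/P/P   [S ::= S / P]
S/P/P/P/P ⇒ S/P/P/P/P/P   [S ::= S / P]
S/P/P/P/P/P ⇒ P/P/P/P/P/P   [S ::= P]
P/P/P/P/P/P ⇒ (S)/P/P/P/P/P   [P ::= ( S )]
(S)/P/P/P/P/P ⇒ (P)/P/P/P/P/P   [S ::= P]
(P)/P/P/P/P/P ⇒ (a)/P/P/P/P/P   [P ::= a]
(a)/P/P/P/P/P ⇒ (a)/a/P/P/P/P   [P ::= a]
(a)/a/P/P/P/P ⇒ (a)/a/a/P/P/P   [P ::= a]
(a)/a/a/P/P/P ⇒ (a)/a/a/a/P/P   [P ::= a]
(a)/a/a/a/P/P ⇒ (a)/a/a/a/a/P   [P ::= a]
(a)/a/a/a/a/P ⇒ (a)/a/a/a/a/a   [P ::= a]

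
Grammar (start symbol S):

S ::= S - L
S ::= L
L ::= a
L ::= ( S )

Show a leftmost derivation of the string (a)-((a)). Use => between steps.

S => S-L => L-L => (S)-L => (L)-L => (a)-L => (a)-(S) => (a)-(L) => (a)-((S)) => (a)-((L)) => (a)-((a))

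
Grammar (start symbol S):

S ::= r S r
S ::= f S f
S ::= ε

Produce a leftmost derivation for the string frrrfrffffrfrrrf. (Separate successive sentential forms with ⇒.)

S ⇒ fSf ⇒ frSrf ⇒ frrSrrf ⇒ frrrSrrrf ⇒ frrrfSfrrrf ⇒ frrrfrSrfrrrf ⇒ frrrfrfSfrfrrrf ⇒ frrrfrffSffrfrrrf ⇒ frrrfrffffrfrrrf

S ⇒ fSf   [S ::= f S f]
fSf ⇒ frSrf   [S ::= r S r]
frSrf ⇒ frrSrrf   [S ::= r S r]
frrSrrf ⇒ frrrSrrrf   [S ::= r S r]
frrrSrrrf ⇒ frrrfSfrrrf   [S ::= f S f]
frrrfSfrrrf ⇒ frrrfrSrfrrrf   [S ::= r S r]
frrrfrSrfrrrf ⇒ frrrfrfSfrfrrrf   [S ::= f S f]
frrrfrfSfrfrrrf ⇒ frrrfrffSffrfrrrf   [S ::= f S f]
frrrfrffSffrfrrrf ⇒ frrrfrffffrfrrrf   [S ::= ε]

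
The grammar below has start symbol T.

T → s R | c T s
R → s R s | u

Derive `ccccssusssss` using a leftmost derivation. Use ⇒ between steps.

T⇒cTs⇒ccTss⇒cccTsss⇒ccccTssss⇒ccccsRssss⇒ccccssRsssss⇒ccccssusssss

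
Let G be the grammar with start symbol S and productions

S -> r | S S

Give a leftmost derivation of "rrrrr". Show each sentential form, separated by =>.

S => SS => SSS => SSSS => SSSSS => rSSSS => rrSSS => rrrSS => rrrrS => rrrrr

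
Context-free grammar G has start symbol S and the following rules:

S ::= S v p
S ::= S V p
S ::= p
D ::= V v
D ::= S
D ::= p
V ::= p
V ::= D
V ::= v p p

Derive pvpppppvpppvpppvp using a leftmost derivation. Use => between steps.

S => Svp => SVpvp => SvpVpvp => SVpvpVpvp => SVpVpvpVpvp => SVpVpVpvpVpvp => SvpVpVpVpvpVpvp => pvpVpVpVpvpVpvp => pvpppVpVpvpVpvp => pvpppppVpvpVpvp => pvpppppvpppvpVpvp => pvpppppvpppvpppvp

S => Svp   [S ::= S v p]
Svp => SVpvp   [S ::= S V p]
SVpvp => SvpVpvp   [S ::= S v p]
SvpVpvp => SVpvpVpvp   [S ::= S V p]
SVpvpVpvp => SVpVpvpVpvp   [S ::= S V p]
SVpVpvpVpvp => SVpVpVpvpVpvp   [S ::= S V p]
SVpVpVpvpVpvp => SvpVpVpVpvpVpvp   [S ::= S v p]
SvpVpVpVpvpVpvp => pvpVpVpVpvpVpvp   [S ::= p]
pvpVpVpVpvpVpvp => pvpppVpVpvpVpvp   [V ::= p]
pvpppVpVpvpVpvp => pvpppppVpvpVpvp   [V ::= p]
pvpppppVpvpVpvp => pvpppppvpppvpVpvp   [V ::= v p p]
pvpppppvpppvpVpvp => pvpppppvpppvpppvp   [V ::= p]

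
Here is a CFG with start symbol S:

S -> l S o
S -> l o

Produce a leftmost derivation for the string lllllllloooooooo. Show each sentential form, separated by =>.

S => lSo   [S -> l S o]
lSo => llSoo   [S -> l S o]
llSoo => lllSooo   [S -> l S o]
lllSooo => llllSoooo   [S -> l S o]
llllSoooo => lllllSooooo   [S -> l S o]
lllllSooooo => llllllSoooooo   [S -> l S o]
llllllSoooooo => lllllllSooooooo   [S -> l S o]
lllllllSooooooo => lllllllloooooooo   [S -> l o]

S => lSo => llSoo => lllSooo => llllSoooo => lllllSooooo => llllllSoooooo => lllllllSooooooo => lllllllloooooooo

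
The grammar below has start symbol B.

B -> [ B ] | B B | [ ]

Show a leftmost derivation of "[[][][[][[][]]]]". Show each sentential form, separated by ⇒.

B ⇒ [B] ⇒ [BB] ⇒ [[]B] ⇒ [[]BB] ⇒ [[][]B] ⇒ [[][][B]] ⇒ [[][][BB]] ⇒ [[][][[]B]] ⇒ [[][][[][B]]] ⇒ [[][][[][BB]]] ⇒ [[][][[][[]B]]] ⇒ [[][][[][[][]]]]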